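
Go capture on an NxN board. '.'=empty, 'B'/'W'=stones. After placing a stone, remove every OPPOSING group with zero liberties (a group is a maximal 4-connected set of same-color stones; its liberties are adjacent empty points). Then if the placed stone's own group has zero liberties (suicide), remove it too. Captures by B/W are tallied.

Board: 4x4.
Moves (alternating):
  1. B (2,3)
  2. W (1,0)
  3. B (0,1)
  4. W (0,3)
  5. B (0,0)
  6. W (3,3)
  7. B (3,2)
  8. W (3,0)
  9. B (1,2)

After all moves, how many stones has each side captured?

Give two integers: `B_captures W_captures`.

Answer: 1 0

Derivation:
Move 1: B@(2,3) -> caps B=0 W=0
Move 2: W@(1,0) -> caps B=0 W=0
Move 3: B@(0,1) -> caps B=0 W=0
Move 4: W@(0,3) -> caps B=0 W=0
Move 5: B@(0,0) -> caps B=0 W=0
Move 6: W@(3,3) -> caps B=0 W=0
Move 7: B@(3,2) -> caps B=1 W=0
Move 8: W@(3,0) -> caps B=1 W=0
Move 9: B@(1,2) -> caps B=1 W=0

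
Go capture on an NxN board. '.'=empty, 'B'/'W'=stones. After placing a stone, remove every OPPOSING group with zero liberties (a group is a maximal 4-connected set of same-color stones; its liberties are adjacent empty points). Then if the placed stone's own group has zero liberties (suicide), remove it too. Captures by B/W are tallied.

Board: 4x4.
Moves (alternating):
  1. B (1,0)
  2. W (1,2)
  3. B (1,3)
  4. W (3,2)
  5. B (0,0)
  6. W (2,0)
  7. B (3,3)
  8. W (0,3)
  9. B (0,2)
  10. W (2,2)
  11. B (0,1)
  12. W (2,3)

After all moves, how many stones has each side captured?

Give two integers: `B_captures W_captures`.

Answer: 1 1

Derivation:
Move 1: B@(1,0) -> caps B=0 W=0
Move 2: W@(1,2) -> caps B=0 W=0
Move 3: B@(1,3) -> caps B=0 W=0
Move 4: W@(3,2) -> caps B=0 W=0
Move 5: B@(0,0) -> caps B=0 W=0
Move 6: W@(2,0) -> caps B=0 W=0
Move 7: B@(3,3) -> caps B=0 W=0
Move 8: W@(0,3) -> caps B=0 W=0
Move 9: B@(0,2) -> caps B=1 W=0
Move 10: W@(2,2) -> caps B=1 W=0
Move 11: B@(0,1) -> caps B=1 W=0
Move 12: W@(2,3) -> caps B=1 W=1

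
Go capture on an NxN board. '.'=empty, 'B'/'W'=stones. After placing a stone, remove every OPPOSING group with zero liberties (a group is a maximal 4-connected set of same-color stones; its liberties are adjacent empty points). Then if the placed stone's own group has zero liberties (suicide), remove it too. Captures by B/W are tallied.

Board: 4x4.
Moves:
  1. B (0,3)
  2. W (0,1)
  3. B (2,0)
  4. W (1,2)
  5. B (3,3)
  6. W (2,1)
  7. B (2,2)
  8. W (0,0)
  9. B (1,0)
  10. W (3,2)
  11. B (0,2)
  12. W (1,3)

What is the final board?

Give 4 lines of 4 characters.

Answer: WW..
B.WW
BWB.
..WB

Derivation:
Move 1: B@(0,3) -> caps B=0 W=0
Move 2: W@(0,1) -> caps B=0 W=0
Move 3: B@(2,0) -> caps B=0 W=0
Move 4: W@(1,2) -> caps B=0 W=0
Move 5: B@(3,3) -> caps B=0 W=0
Move 6: W@(2,1) -> caps B=0 W=0
Move 7: B@(2,2) -> caps B=0 W=0
Move 8: W@(0,0) -> caps B=0 W=0
Move 9: B@(1,0) -> caps B=0 W=0
Move 10: W@(3,2) -> caps B=0 W=0
Move 11: B@(0,2) -> caps B=0 W=0
Move 12: W@(1,3) -> caps B=0 W=2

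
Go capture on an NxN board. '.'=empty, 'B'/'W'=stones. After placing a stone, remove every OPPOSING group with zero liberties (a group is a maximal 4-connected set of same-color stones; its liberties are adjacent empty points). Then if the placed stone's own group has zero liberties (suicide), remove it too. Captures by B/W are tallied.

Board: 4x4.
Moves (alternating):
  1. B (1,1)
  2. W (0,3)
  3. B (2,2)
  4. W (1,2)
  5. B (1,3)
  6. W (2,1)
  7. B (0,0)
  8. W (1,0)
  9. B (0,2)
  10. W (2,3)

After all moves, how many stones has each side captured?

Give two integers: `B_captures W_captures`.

Answer: 2 0

Derivation:
Move 1: B@(1,1) -> caps B=0 W=0
Move 2: W@(0,3) -> caps B=0 W=0
Move 3: B@(2,2) -> caps B=0 W=0
Move 4: W@(1,2) -> caps B=0 W=0
Move 5: B@(1,3) -> caps B=0 W=0
Move 6: W@(2,1) -> caps B=0 W=0
Move 7: B@(0,0) -> caps B=0 W=0
Move 8: W@(1,0) -> caps B=0 W=0
Move 9: B@(0,2) -> caps B=2 W=0
Move 10: W@(2,3) -> caps B=2 W=0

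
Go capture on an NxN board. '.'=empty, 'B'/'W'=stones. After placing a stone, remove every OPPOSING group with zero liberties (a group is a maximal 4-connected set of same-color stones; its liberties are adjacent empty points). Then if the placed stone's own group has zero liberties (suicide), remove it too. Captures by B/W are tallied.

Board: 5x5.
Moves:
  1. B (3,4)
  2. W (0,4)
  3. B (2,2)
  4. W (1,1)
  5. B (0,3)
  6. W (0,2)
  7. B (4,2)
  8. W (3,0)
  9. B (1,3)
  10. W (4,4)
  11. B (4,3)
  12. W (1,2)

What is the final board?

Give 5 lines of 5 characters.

Answer: ..WBW
.WWB.
..B..
W...B
..BB.

Derivation:
Move 1: B@(3,4) -> caps B=0 W=0
Move 2: W@(0,4) -> caps B=0 W=0
Move 3: B@(2,2) -> caps B=0 W=0
Move 4: W@(1,1) -> caps B=0 W=0
Move 5: B@(0,3) -> caps B=0 W=0
Move 6: W@(0,2) -> caps B=0 W=0
Move 7: B@(4,2) -> caps B=0 W=0
Move 8: W@(3,0) -> caps B=0 W=0
Move 9: B@(1,3) -> caps B=0 W=0
Move 10: W@(4,4) -> caps B=0 W=0
Move 11: B@(4,3) -> caps B=1 W=0
Move 12: W@(1,2) -> caps B=1 W=0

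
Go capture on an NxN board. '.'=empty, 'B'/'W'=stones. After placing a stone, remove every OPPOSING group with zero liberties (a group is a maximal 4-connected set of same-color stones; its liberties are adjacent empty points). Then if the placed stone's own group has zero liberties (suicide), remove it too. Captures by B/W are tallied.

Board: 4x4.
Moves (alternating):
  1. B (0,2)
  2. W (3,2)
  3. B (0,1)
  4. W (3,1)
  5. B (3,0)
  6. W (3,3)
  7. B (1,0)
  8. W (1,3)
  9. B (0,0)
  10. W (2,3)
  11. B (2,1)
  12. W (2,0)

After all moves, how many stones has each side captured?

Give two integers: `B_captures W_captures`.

Move 1: B@(0,2) -> caps B=0 W=0
Move 2: W@(3,2) -> caps B=0 W=0
Move 3: B@(0,1) -> caps B=0 W=0
Move 4: W@(3,1) -> caps B=0 W=0
Move 5: B@(3,0) -> caps B=0 W=0
Move 6: W@(3,3) -> caps B=0 W=0
Move 7: B@(1,0) -> caps B=0 W=0
Move 8: W@(1,3) -> caps B=0 W=0
Move 9: B@(0,0) -> caps B=0 W=0
Move 10: W@(2,3) -> caps B=0 W=0
Move 11: B@(2,1) -> caps B=0 W=0
Move 12: W@(2,0) -> caps B=0 W=1

Answer: 0 1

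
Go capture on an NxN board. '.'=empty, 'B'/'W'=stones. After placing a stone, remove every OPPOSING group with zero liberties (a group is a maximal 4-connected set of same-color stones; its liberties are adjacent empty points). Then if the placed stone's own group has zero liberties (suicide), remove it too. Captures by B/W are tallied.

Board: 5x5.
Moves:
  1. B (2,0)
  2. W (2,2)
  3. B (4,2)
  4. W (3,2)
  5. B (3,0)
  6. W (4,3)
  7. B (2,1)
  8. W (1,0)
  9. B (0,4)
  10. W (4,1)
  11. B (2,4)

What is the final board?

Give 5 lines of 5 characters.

Answer: ....B
W....
BBW.B
B.W..
.W.W.

Derivation:
Move 1: B@(2,0) -> caps B=0 W=0
Move 2: W@(2,2) -> caps B=0 W=0
Move 3: B@(4,2) -> caps B=0 W=0
Move 4: W@(3,2) -> caps B=0 W=0
Move 5: B@(3,0) -> caps B=0 W=0
Move 6: W@(4,3) -> caps B=0 W=0
Move 7: B@(2,1) -> caps B=0 W=0
Move 8: W@(1,0) -> caps B=0 W=0
Move 9: B@(0,4) -> caps B=0 W=0
Move 10: W@(4,1) -> caps B=0 W=1
Move 11: B@(2,4) -> caps B=0 W=1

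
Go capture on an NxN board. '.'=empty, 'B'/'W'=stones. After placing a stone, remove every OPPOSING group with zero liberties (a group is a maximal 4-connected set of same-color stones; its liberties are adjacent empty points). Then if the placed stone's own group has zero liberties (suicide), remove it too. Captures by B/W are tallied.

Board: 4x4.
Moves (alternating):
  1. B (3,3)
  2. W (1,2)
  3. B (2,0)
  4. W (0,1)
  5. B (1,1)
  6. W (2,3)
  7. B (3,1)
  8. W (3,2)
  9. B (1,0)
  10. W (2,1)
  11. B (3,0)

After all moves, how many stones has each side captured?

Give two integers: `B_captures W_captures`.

Move 1: B@(3,3) -> caps B=0 W=0
Move 2: W@(1,2) -> caps B=0 W=0
Move 3: B@(2,0) -> caps B=0 W=0
Move 4: W@(0,1) -> caps B=0 W=0
Move 5: B@(1,1) -> caps B=0 W=0
Move 6: W@(2,3) -> caps B=0 W=0
Move 7: B@(3,1) -> caps B=0 W=0
Move 8: W@(3,2) -> caps B=0 W=1
Move 9: B@(1,0) -> caps B=0 W=1
Move 10: W@(2,1) -> caps B=0 W=1
Move 11: B@(3,0) -> caps B=0 W=1

Answer: 0 1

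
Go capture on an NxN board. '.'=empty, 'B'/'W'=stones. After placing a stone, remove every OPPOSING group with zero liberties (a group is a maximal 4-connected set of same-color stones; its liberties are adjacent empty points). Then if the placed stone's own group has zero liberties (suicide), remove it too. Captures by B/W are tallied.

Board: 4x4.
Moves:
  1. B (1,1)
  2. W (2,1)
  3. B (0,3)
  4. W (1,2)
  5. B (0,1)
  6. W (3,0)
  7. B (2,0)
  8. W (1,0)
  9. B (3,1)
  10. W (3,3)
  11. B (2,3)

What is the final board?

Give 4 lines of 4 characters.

Move 1: B@(1,1) -> caps B=0 W=0
Move 2: W@(2,1) -> caps B=0 W=0
Move 3: B@(0,3) -> caps B=0 W=0
Move 4: W@(1,2) -> caps B=0 W=0
Move 5: B@(0,1) -> caps B=0 W=0
Move 6: W@(3,0) -> caps B=0 W=0
Move 7: B@(2,0) -> caps B=0 W=0
Move 8: W@(1,0) -> caps B=0 W=1
Move 9: B@(3,1) -> caps B=0 W=1
Move 10: W@(3,3) -> caps B=0 W=1
Move 11: B@(2,3) -> caps B=0 W=1

Answer: .B.B
WBW.
.W.B
WB.W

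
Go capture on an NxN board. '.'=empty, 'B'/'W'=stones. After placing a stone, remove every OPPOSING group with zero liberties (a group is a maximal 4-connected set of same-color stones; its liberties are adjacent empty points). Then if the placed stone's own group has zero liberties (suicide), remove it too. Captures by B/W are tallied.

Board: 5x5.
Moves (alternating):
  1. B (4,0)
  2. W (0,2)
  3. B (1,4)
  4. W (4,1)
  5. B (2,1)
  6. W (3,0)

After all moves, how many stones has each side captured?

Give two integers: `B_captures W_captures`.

Answer: 0 1

Derivation:
Move 1: B@(4,0) -> caps B=0 W=0
Move 2: W@(0,2) -> caps B=0 W=0
Move 3: B@(1,4) -> caps B=0 W=0
Move 4: W@(4,1) -> caps B=0 W=0
Move 5: B@(2,1) -> caps B=0 W=0
Move 6: W@(3,0) -> caps B=0 W=1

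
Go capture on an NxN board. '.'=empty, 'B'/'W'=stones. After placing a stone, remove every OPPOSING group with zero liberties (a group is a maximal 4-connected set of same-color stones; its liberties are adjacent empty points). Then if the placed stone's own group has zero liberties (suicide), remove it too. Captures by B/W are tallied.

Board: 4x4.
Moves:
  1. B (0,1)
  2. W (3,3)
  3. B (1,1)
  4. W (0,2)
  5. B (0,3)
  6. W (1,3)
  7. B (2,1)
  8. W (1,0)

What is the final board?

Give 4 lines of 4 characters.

Move 1: B@(0,1) -> caps B=0 W=0
Move 2: W@(3,3) -> caps B=0 W=0
Move 3: B@(1,1) -> caps B=0 W=0
Move 4: W@(0,2) -> caps B=0 W=0
Move 5: B@(0,3) -> caps B=0 W=0
Move 6: W@(1,3) -> caps B=0 W=1
Move 7: B@(2,1) -> caps B=0 W=1
Move 8: W@(1,0) -> caps B=0 W=1

Answer: .BW.
WB.W
.B..
...W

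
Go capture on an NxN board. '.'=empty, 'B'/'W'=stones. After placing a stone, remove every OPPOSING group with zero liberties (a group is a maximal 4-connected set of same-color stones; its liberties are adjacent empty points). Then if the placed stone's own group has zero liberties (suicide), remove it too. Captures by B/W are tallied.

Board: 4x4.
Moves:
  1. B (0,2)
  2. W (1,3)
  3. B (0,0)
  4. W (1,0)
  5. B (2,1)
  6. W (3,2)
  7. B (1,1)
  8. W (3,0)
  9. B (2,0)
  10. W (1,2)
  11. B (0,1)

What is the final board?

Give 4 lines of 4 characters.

Answer: BBB.
.BWW
BB..
W.W.

Derivation:
Move 1: B@(0,2) -> caps B=0 W=0
Move 2: W@(1,3) -> caps B=0 W=0
Move 3: B@(0,0) -> caps B=0 W=0
Move 4: W@(1,0) -> caps B=0 W=0
Move 5: B@(2,1) -> caps B=0 W=0
Move 6: W@(3,2) -> caps B=0 W=0
Move 7: B@(1,1) -> caps B=0 W=0
Move 8: W@(3,0) -> caps B=0 W=0
Move 9: B@(2,0) -> caps B=1 W=0
Move 10: W@(1,2) -> caps B=1 W=0
Move 11: B@(0,1) -> caps B=1 W=0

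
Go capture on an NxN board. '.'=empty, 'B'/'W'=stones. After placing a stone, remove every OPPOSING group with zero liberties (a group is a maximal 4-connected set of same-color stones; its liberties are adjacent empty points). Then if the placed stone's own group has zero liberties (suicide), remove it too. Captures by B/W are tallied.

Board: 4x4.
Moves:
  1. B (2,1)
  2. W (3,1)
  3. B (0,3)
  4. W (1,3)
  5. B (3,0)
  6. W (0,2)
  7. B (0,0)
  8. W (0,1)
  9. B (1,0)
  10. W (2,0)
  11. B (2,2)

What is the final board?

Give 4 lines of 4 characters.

Move 1: B@(2,1) -> caps B=0 W=0
Move 2: W@(3,1) -> caps B=0 W=0
Move 3: B@(0,3) -> caps B=0 W=0
Move 4: W@(1,3) -> caps B=0 W=0
Move 5: B@(3,0) -> caps B=0 W=0
Move 6: W@(0,2) -> caps B=0 W=1
Move 7: B@(0,0) -> caps B=0 W=1
Move 8: W@(0,1) -> caps B=0 W=1
Move 9: B@(1,0) -> caps B=0 W=1
Move 10: W@(2,0) -> caps B=0 W=2
Move 11: B@(2,2) -> caps B=0 W=2

Answer: BWW.
B..W
WBB.
.W..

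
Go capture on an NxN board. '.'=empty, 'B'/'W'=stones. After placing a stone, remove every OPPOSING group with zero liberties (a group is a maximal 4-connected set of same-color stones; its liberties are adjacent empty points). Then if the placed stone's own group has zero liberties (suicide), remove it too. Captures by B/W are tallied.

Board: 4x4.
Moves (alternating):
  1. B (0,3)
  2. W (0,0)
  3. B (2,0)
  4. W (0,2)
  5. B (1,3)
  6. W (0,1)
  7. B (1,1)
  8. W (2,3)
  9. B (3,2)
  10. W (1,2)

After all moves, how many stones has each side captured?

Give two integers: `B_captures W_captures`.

Move 1: B@(0,3) -> caps B=0 W=0
Move 2: W@(0,0) -> caps B=0 W=0
Move 3: B@(2,0) -> caps B=0 W=0
Move 4: W@(0,2) -> caps B=0 W=0
Move 5: B@(1,3) -> caps B=0 W=0
Move 6: W@(0,1) -> caps B=0 W=0
Move 7: B@(1,1) -> caps B=0 W=0
Move 8: W@(2,3) -> caps B=0 W=0
Move 9: B@(3,2) -> caps B=0 W=0
Move 10: W@(1,2) -> caps B=0 W=2

Answer: 0 2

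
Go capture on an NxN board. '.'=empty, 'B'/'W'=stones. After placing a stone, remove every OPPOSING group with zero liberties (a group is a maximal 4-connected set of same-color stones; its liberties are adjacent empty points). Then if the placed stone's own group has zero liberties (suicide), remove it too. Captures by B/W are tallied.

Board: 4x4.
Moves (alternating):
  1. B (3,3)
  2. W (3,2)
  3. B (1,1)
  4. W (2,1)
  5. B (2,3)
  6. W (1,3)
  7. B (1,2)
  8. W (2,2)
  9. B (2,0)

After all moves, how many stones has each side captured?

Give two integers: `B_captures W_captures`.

Move 1: B@(3,3) -> caps B=0 W=0
Move 2: W@(3,2) -> caps B=0 W=0
Move 3: B@(1,1) -> caps B=0 W=0
Move 4: W@(2,1) -> caps B=0 W=0
Move 5: B@(2,3) -> caps B=0 W=0
Move 6: W@(1,3) -> caps B=0 W=0
Move 7: B@(1,2) -> caps B=0 W=0
Move 8: W@(2,2) -> caps B=0 W=2
Move 9: B@(2,0) -> caps B=0 W=2

Answer: 0 2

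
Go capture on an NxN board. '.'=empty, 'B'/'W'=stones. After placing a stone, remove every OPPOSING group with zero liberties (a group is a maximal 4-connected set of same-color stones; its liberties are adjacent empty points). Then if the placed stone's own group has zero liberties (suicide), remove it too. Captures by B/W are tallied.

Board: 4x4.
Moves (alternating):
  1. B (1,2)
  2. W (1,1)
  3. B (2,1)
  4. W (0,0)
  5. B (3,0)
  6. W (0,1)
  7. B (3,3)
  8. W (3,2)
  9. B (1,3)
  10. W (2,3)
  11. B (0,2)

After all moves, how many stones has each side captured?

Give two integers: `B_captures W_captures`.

Move 1: B@(1,2) -> caps B=0 W=0
Move 2: W@(1,1) -> caps B=0 W=0
Move 3: B@(2,1) -> caps B=0 W=0
Move 4: W@(0,0) -> caps B=0 W=0
Move 5: B@(3,0) -> caps B=0 W=0
Move 6: W@(0,1) -> caps B=0 W=0
Move 7: B@(3,3) -> caps B=0 W=0
Move 8: W@(3,2) -> caps B=0 W=0
Move 9: B@(1,3) -> caps B=0 W=0
Move 10: W@(2,3) -> caps B=0 W=1
Move 11: B@(0,2) -> caps B=0 W=1

Answer: 0 1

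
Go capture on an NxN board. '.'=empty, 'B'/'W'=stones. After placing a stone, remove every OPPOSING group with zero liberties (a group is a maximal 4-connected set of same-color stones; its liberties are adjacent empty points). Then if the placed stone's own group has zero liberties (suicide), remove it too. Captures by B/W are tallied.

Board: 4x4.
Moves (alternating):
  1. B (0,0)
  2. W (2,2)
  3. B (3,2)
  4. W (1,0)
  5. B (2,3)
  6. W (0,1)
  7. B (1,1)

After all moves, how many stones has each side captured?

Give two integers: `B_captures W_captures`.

Answer: 0 1

Derivation:
Move 1: B@(0,0) -> caps B=0 W=0
Move 2: W@(2,2) -> caps B=0 W=0
Move 3: B@(3,2) -> caps B=0 W=0
Move 4: W@(1,0) -> caps B=0 W=0
Move 5: B@(2,3) -> caps B=0 W=0
Move 6: W@(0,1) -> caps B=0 W=1
Move 7: B@(1,1) -> caps B=0 W=1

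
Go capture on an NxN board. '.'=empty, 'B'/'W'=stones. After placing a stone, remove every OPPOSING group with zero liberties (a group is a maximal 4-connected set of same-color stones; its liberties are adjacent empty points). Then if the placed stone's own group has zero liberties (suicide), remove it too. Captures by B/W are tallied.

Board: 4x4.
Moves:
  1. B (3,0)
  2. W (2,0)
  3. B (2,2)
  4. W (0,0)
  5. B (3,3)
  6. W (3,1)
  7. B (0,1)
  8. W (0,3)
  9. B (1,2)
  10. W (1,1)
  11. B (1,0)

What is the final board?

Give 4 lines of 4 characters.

Move 1: B@(3,0) -> caps B=0 W=0
Move 2: W@(2,0) -> caps B=0 W=0
Move 3: B@(2,2) -> caps B=0 W=0
Move 4: W@(0,0) -> caps B=0 W=0
Move 5: B@(3,3) -> caps B=0 W=0
Move 6: W@(3,1) -> caps B=0 W=1
Move 7: B@(0,1) -> caps B=0 W=1
Move 8: W@(0,3) -> caps B=0 W=1
Move 9: B@(1,2) -> caps B=0 W=1
Move 10: W@(1,1) -> caps B=0 W=1
Move 11: B@(1,0) -> caps B=1 W=1

Answer: .B.W
BWB.
W.B.
.W.B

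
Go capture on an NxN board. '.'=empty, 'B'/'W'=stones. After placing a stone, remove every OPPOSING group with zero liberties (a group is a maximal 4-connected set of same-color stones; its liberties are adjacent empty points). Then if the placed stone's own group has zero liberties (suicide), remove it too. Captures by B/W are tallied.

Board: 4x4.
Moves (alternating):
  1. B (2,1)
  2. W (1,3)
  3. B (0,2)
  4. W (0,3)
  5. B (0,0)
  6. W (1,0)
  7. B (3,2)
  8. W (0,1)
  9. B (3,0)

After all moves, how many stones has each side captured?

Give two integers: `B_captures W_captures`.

Answer: 0 1

Derivation:
Move 1: B@(2,1) -> caps B=0 W=0
Move 2: W@(1,3) -> caps B=0 W=0
Move 3: B@(0,2) -> caps B=0 W=0
Move 4: W@(0,3) -> caps B=0 W=0
Move 5: B@(0,0) -> caps B=0 W=0
Move 6: W@(1,0) -> caps B=0 W=0
Move 7: B@(3,2) -> caps B=0 W=0
Move 8: W@(0,1) -> caps B=0 W=1
Move 9: B@(3,0) -> caps B=0 W=1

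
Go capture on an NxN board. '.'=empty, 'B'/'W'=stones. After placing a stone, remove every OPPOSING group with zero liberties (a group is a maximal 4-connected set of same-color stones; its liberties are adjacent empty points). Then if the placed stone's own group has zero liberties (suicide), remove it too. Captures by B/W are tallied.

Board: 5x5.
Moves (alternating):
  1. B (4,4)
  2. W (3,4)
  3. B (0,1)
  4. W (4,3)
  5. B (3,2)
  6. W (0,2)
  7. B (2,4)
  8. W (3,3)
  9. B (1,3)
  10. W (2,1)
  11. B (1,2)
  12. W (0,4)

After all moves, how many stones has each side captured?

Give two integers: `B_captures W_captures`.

Answer: 0 1

Derivation:
Move 1: B@(4,4) -> caps B=0 W=0
Move 2: W@(3,4) -> caps B=0 W=0
Move 3: B@(0,1) -> caps B=0 W=0
Move 4: W@(4,3) -> caps B=0 W=1
Move 5: B@(3,2) -> caps B=0 W=1
Move 6: W@(0,2) -> caps B=0 W=1
Move 7: B@(2,4) -> caps B=0 W=1
Move 8: W@(3,3) -> caps B=0 W=1
Move 9: B@(1,3) -> caps B=0 W=1
Move 10: W@(2,1) -> caps B=0 W=1
Move 11: B@(1,2) -> caps B=0 W=1
Move 12: W@(0,4) -> caps B=0 W=1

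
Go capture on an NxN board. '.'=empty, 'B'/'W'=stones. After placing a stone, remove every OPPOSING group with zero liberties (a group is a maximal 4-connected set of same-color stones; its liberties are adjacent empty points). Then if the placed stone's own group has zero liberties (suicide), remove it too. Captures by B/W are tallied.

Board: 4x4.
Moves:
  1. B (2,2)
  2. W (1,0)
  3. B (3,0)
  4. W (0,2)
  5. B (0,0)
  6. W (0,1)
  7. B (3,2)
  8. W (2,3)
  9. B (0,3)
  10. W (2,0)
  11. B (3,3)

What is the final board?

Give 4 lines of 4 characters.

Answer: .WWB
W...
W.BW
B.BB

Derivation:
Move 1: B@(2,2) -> caps B=0 W=0
Move 2: W@(1,0) -> caps B=0 W=0
Move 3: B@(3,0) -> caps B=0 W=0
Move 4: W@(0,2) -> caps B=0 W=0
Move 5: B@(0,0) -> caps B=0 W=0
Move 6: W@(0,1) -> caps B=0 W=1
Move 7: B@(3,2) -> caps B=0 W=1
Move 8: W@(2,3) -> caps B=0 W=1
Move 9: B@(0,3) -> caps B=0 W=1
Move 10: W@(2,0) -> caps B=0 W=1
Move 11: B@(3,3) -> caps B=0 W=1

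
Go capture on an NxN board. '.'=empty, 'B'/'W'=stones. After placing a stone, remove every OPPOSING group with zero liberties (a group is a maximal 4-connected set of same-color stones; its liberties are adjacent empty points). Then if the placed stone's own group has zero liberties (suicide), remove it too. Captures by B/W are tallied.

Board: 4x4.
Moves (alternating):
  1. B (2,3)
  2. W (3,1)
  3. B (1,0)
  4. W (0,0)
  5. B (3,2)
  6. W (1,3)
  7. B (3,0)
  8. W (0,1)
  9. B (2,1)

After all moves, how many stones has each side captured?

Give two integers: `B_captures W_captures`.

Move 1: B@(2,3) -> caps B=0 W=0
Move 2: W@(3,1) -> caps B=0 W=0
Move 3: B@(1,0) -> caps B=0 W=0
Move 4: W@(0,0) -> caps B=0 W=0
Move 5: B@(3,2) -> caps B=0 W=0
Move 6: W@(1,3) -> caps B=0 W=0
Move 7: B@(3,0) -> caps B=0 W=0
Move 8: W@(0,1) -> caps B=0 W=0
Move 9: B@(2,1) -> caps B=1 W=0

Answer: 1 0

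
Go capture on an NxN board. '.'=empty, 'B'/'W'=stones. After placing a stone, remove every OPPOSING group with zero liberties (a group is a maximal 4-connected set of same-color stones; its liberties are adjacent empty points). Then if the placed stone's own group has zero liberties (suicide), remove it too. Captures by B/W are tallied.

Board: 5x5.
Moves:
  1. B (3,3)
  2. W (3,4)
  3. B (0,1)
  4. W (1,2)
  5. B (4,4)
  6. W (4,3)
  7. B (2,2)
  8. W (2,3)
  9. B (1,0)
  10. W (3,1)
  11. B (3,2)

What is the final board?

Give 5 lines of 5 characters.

Answer: .B...
B.W..
..BW.
.WBBW
...W.

Derivation:
Move 1: B@(3,3) -> caps B=0 W=0
Move 2: W@(3,4) -> caps B=0 W=0
Move 3: B@(0,1) -> caps B=0 W=0
Move 4: W@(1,2) -> caps B=0 W=0
Move 5: B@(4,4) -> caps B=0 W=0
Move 6: W@(4,3) -> caps B=0 W=1
Move 7: B@(2,2) -> caps B=0 W=1
Move 8: W@(2,3) -> caps B=0 W=1
Move 9: B@(1,0) -> caps B=0 W=1
Move 10: W@(3,1) -> caps B=0 W=1
Move 11: B@(3,2) -> caps B=0 W=1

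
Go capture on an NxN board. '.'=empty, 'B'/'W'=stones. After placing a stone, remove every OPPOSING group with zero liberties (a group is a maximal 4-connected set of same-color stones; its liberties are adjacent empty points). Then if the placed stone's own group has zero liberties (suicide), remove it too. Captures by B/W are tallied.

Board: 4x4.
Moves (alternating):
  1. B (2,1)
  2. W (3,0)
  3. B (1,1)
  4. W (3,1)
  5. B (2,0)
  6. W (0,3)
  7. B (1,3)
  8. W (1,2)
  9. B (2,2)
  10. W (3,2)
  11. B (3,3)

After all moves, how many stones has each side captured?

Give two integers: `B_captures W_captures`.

Answer: 3 0

Derivation:
Move 1: B@(2,1) -> caps B=0 W=0
Move 2: W@(3,0) -> caps B=0 W=0
Move 3: B@(1,1) -> caps B=0 W=0
Move 4: W@(3,1) -> caps B=0 W=0
Move 5: B@(2,0) -> caps B=0 W=0
Move 6: W@(0,3) -> caps B=0 W=0
Move 7: B@(1,3) -> caps B=0 W=0
Move 8: W@(1,2) -> caps B=0 W=0
Move 9: B@(2,2) -> caps B=0 W=0
Move 10: W@(3,2) -> caps B=0 W=0
Move 11: B@(3,3) -> caps B=3 W=0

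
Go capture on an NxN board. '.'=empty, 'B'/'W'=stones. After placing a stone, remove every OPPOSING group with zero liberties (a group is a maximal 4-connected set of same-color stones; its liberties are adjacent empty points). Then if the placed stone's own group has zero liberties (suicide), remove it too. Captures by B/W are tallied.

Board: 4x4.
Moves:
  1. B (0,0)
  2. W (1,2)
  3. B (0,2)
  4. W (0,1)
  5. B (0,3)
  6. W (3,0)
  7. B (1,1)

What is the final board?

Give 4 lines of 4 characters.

Answer: B.BB
.BW.
....
W...

Derivation:
Move 1: B@(0,0) -> caps B=0 W=0
Move 2: W@(1,2) -> caps B=0 W=0
Move 3: B@(0,2) -> caps B=0 W=0
Move 4: W@(0,1) -> caps B=0 W=0
Move 5: B@(0,3) -> caps B=0 W=0
Move 6: W@(3,0) -> caps B=0 W=0
Move 7: B@(1,1) -> caps B=1 W=0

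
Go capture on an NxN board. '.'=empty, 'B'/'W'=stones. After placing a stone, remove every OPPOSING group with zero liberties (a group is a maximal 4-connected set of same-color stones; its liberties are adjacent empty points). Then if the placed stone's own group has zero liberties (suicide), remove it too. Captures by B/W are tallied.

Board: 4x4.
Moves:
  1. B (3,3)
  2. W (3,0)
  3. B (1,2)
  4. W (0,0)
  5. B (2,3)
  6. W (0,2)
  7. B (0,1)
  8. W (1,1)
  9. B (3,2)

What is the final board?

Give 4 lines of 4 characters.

Move 1: B@(3,3) -> caps B=0 W=0
Move 2: W@(3,0) -> caps B=0 W=0
Move 3: B@(1,2) -> caps B=0 W=0
Move 4: W@(0,0) -> caps B=0 W=0
Move 5: B@(2,3) -> caps B=0 W=0
Move 6: W@(0,2) -> caps B=0 W=0
Move 7: B@(0,1) -> caps B=0 W=0
Move 8: W@(1,1) -> caps B=0 W=1
Move 9: B@(3,2) -> caps B=0 W=1

Answer: W.W.
.WB.
...B
W.BB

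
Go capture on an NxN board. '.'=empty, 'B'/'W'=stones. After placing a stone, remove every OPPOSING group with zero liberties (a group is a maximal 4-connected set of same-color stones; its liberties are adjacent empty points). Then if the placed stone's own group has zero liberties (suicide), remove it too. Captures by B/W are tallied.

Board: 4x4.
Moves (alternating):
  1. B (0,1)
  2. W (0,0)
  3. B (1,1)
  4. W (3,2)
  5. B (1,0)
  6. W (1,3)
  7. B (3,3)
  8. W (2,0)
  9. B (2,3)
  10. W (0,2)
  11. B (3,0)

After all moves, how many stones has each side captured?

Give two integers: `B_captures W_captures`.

Answer: 1 0

Derivation:
Move 1: B@(0,1) -> caps B=0 W=0
Move 2: W@(0,0) -> caps B=0 W=0
Move 3: B@(1,1) -> caps B=0 W=0
Move 4: W@(3,2) -> caps B=0 W=0
Move 5: B@(1,0) -> caps B=1 W=0
Move 6: W@(1,3) -> caps B=1 W=0
Move 7: B@(3,3) -> caps B=1 W=0
Move 8: W@(2,0) -> caps B=1 W=0
Move 9: B@(2,3) -> caps B=1 W=0
Move 10: W@(0,2) -> caps B=1 W=0
Move 11: B@(3,0) -> caps B=1 W=0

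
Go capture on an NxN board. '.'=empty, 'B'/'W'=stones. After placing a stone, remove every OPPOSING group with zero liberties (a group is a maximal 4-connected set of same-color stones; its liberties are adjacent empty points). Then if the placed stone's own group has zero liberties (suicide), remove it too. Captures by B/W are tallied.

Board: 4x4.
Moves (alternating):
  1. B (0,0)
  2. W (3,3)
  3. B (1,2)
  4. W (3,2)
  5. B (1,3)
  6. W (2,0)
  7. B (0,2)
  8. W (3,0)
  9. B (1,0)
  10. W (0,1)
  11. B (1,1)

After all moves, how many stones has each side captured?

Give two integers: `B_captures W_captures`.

Move 1: B@(0,0) -> caps B=0 W=0
Move 2: W@(3,3) -> caps B=0 W=0
Move 3: B@(1,2) -> caps B=0 W=0
Move 4: W@(3,2) -> caps B=0 W=0
Move 5: B@(1,3) -> caps B=0 W=0
Move 6: W@(2,0) -> caps B=0 W=0
Move 7: B@(0,2) -> caps B=0 W=0
Move 8: W@(3,0) -> caps B=0 W=0
Move 9: B@(1,0) -> caps B=0 W=0
Move 10: W@(0,1) -> caps B=0 W=0
Move 11: B@(1,1) -> caps B=1 W=0

Answer: 1 0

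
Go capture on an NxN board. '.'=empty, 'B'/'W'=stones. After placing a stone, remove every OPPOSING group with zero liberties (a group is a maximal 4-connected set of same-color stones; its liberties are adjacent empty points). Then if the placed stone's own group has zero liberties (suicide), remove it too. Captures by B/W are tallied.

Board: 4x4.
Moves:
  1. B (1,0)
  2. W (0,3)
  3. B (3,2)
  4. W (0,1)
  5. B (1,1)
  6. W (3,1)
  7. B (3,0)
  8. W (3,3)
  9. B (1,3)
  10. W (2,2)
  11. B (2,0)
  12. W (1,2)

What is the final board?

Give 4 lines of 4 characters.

Move 1: B@(1,0) -> caps B=0 W=0
Move 2: W@(0,3) -> caps B=0 W=0
Move 3: B@(3,2) -> caps B=0 W=0
Move 4: W@(0,1) -> caps B=0 W=0
Move 5: B@(1,1) -> caps B=0 W=0
Move 6: W@(3,1) -> caps B=0 W=0
Move 7: B@(3,0) -> caps B=0 W=0
Move 8: W@(3,3) -> caps B=0 W=0
Move 9: B@(1,3) -> caps B=0 W=0
Move 10: W@(2,2) -> caps B=0 W=1
Move 11: B@(2,0) -> caps B=0 W=1
Move 12: W@(1,2) -> caps B=0 W=1

Answer: .W.W
BBWB
B.W.
BW.W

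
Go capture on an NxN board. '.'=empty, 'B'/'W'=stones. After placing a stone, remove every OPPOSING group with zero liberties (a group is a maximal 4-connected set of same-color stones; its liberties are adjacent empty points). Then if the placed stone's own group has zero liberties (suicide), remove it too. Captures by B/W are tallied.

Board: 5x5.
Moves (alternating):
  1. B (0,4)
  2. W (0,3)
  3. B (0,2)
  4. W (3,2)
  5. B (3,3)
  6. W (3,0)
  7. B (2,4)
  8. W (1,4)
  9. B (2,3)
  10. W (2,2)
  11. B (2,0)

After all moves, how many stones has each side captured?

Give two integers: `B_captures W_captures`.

Move 1: B@(0,4) -> caps B=0 W=0
Move 2: W@(0,3) -> caps B=0 W=0
Move 3: B@(0,2) -> caps B=0 W=0
Move 4: W@(3,2) -> caps B=0 W=0
Move 5: B@(3,3) -> caps B=0 W=0
Move 6: W@(3,0) -> caps B=0 W=0
Move 7: B@(2,4) -> caps B=0 W=0
Move 8: W@(1,4) -> caps B=0 W=1
Move 9: B@(2,3) -> caps B=0 W=1
Move 10: W@(2,2) -> caps B=0 W=1
Move 11: B@(2,0) -> caps B=0 W=1

Answer: 0 1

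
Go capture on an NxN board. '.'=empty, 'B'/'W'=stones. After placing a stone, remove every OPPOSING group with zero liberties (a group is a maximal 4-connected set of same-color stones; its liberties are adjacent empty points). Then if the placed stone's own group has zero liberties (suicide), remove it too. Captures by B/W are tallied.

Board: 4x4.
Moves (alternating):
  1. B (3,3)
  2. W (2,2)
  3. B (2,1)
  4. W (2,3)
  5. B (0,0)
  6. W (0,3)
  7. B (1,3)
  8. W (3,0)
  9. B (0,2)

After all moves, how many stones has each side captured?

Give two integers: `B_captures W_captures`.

Move 1: B@(3,3) -> caps B=0 W=0
Move 2: W@(2,2) -> caps B=0 W=0
Move 3: B@(2,1) -> caps B=0 W=0
Move 4: W@(2,3) -> caps B=0 W=0
Move 5: B@(0,0) -> caps B=0 W=0
Move 6: W@(0,3) -> caps B=0 W=0
Move 7: B@(1,3) -> caps B=0 W=0
Move 8: W@(3,0) -> caps B=0 W=0
Move 9: B@(0,2) -> caps B=1 W=0

Answer: 1 0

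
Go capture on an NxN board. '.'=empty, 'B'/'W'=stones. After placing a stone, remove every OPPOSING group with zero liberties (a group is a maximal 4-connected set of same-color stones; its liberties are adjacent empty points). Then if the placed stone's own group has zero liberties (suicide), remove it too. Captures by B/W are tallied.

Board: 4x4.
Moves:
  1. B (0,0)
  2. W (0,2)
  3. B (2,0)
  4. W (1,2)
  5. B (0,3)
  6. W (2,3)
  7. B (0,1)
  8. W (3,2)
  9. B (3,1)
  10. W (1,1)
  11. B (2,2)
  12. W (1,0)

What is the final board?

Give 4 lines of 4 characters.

Answer: ..WB
WWW.
B.BW
.BW.

Derivation:
Move 1: B@(0,0) -> caps B=0 W=0
Move 2: W@(0,2) -> caps B=0 W=0
Move 3: B@(2,0) -> caps B=0 W=0
Move 4: W@(1,2) -> caps B=0 W=0
Move 5: B@(0,3) -> caps B=0 W=0
Move 6: W@(2,3) -> caps B=0 W=0
Move 7: B@(0,1) -> caps B=0 W=0
Move 8: W@(3,2) -> caps B=0 W=0
Move 9: B@(3,1) -> caps B=0 W=0
Move 10: W@(1,1) -> caps B=0 W=0
Move 11: B@(2,2) -> caps B=0 W=0
Move 12: W@(1,0) -> caps B=0 W=2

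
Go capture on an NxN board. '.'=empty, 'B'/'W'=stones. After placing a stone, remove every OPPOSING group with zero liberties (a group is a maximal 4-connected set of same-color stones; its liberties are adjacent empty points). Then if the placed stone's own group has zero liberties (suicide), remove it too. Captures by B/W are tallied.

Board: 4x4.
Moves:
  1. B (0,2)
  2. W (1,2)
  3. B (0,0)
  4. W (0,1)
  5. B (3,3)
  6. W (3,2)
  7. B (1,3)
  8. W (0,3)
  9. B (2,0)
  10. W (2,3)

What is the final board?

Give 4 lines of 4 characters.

Answer: BW.W
..W.
B..W
..W.

Derivation:
Move 1: B@(0,2) -> caps B=0 W=0
Move 2: W@(1,2) -> caps B=0 W=0
Move 3: B@(0,0) -> caps B=0 W=0
Move 4: W@(0,1) -> caps B=0 W=0
Move 5: B@(3,3) -> caps B=0 W=0
Move 6: W@(3,2) -> caps B=0 W=0
Move 7: B@(1,3) -> caps B=0 W=0
Move 8: W@(0,3) -> caps B=0 W=1
Move 9: B@(2,0) -> caps B=0 W=1
Move 10: W@(2,3) -> caps B=0 W=3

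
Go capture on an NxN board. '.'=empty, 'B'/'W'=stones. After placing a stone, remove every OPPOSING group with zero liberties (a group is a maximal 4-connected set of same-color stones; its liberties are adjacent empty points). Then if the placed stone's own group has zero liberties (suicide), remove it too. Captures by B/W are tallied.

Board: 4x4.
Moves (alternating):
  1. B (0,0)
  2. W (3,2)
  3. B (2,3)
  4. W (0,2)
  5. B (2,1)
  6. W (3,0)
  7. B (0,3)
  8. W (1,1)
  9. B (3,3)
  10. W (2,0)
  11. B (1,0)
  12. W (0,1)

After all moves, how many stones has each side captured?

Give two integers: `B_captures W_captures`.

Move 1: B@(0,0) -> caps B=0 W=0
Move 2: W@(3,2) -> caps B=0 W=0
Move 3: B@(2,3) -> caps B=0 W=0
Move 4: W@(0,2) -> caps B=0 W=0
Move 5: B@(2,1) -> caps B=0 W=0
Move 6: W@(3,0) -> caps B=0 W=0
Move 7: B@(0,3) -> caps B=0 W=0
Move 8: W@(1,1) -> caps B=0 W=0
Move 9: B@(3,3) -> caps B=0 W=0
Move 10: W@(2,0) -> caps B=0 W=0
Move 11: B@(1,0) -> caps B=0 W=0
Move 12: W@(0,1) -> caps B=0 W=2

Answer: 0 2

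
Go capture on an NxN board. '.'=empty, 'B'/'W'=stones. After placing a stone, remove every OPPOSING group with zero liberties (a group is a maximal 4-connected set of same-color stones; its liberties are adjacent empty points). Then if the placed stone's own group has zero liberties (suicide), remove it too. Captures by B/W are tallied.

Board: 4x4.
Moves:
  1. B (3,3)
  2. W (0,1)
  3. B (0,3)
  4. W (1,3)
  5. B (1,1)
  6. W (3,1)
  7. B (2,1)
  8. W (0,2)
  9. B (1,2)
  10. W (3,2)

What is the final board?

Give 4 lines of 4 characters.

Answer: .WW.
.BBW
.B..
.WWB

Derivation:
Move 1: B@(3,3) -> caps B=0 W=0
Move 2: W@(0,1) -> caps B=0 W=0
Move 3: B@(0,3) -> caps B=0 W=0
Move 4: W@(1,3) -> caps B=0 W=0
Move 5: B@(1,1) -> caps B=0 W=0
Move 6: W@(3,1) -> caps B=0 W=0
Move 7: B@(2,1) -> caps B=0 W=0
Move 8: W@(0,2) -> caps B=0 W=1
Move 9: B@(1,2) -> caps B=0 W=1
Move 10: W@(3,2) -> caps B=0 W=1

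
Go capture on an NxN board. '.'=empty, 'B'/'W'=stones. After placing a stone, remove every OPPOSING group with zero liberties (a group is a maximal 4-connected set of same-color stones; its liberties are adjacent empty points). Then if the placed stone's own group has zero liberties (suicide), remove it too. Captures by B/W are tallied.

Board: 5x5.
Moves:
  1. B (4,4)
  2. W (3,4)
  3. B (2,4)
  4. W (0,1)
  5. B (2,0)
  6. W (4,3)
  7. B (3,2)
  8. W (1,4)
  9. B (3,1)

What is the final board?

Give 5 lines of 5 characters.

Answer: .W...
....W
B...B
.BB.W
...W.

Derivation:
Move 1: B@(4,4) -> caps B=0 W=0
Move 2: W@(3,4) -> caps B=0 W=0
Move 3: B@(2,4) -> caps B=0 W=0
Move 4: W@(0,1) -> caps B=0 W=0
Move 5: B@(2,0) -> caps B=0 W=0
Move 6: W@(4,3) -> caps B=0 W=1
Move 7: B@(3,2) -> caps B=0 W=1
Move 8: W@(1,4) -> caps B=0 W=1
Move 9: B@(3,1) -> caps B=0 W=1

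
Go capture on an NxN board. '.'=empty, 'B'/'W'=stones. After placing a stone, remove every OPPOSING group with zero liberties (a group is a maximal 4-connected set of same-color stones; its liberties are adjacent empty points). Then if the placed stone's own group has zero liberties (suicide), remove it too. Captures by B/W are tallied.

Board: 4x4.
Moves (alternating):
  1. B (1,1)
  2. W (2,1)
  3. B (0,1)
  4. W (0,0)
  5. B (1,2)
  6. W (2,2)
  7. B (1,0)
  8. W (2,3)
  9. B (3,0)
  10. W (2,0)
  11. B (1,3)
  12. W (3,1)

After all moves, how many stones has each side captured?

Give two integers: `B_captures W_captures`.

Move 1: B@(1,1) -> caps B=0 W=0
Move 2: W@(2,1) -> caps B=0 W=0
Move 3: B@(0,1) -> caps B=0 W=0
Move 4: W@(0,0) -> caps B=0 W=0
Move 5: B@(1,2) -> caps B=0 W=0
Move 6: W@(2,2) -> caps B=0 W=0
Move 7: B@(1,0) -> caps B=1 W=0
Move 8: W@(2,3) -> caps B=1 W=0
Move 9: B@(3,0) -> caps B=1 W=0
Move 10: W@(2,0) -> caps B=1 W=0
Move 11: B@(1,3) -> caps B=1 W=0
Move 12: W@(3,1) -> caps B=1 W=1

Answer: 1 1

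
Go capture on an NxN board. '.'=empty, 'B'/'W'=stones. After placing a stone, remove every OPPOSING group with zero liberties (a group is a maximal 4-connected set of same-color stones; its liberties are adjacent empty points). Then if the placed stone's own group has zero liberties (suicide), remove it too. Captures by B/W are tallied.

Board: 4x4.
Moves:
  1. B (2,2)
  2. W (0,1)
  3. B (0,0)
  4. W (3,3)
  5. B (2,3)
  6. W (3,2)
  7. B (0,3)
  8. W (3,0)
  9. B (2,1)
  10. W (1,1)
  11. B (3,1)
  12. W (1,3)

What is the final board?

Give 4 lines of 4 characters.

Move 1: B@(2,2) -> caps B=0 W=0
Move 2: W@(0,1) -> caps B=0 W=0
Move 3: B@(0,0) -> caps B=0 W=0
Move 4: W@(3,3) -> caps B=0 W=0
Move 5: B@(2,3) -> caps B=0 W=0
Move 6: W@(3,2) -> caps B=0 W=0
Move 7: B@(0,3) -> caps B=0 W=0
Move 8: W@(3,0) -> caps B=0 W=0
Move 9: B@(2,1) -> caps B=0 W=0
Move 10: W@(1,1) -> caps B=0 W=0
Move 11: B@(3,1) -> caps B=2 W=0
Move 12: W@(1,3) -> caps B=2 W=0

Answer: BW.B
.W.W
.BBB
WB..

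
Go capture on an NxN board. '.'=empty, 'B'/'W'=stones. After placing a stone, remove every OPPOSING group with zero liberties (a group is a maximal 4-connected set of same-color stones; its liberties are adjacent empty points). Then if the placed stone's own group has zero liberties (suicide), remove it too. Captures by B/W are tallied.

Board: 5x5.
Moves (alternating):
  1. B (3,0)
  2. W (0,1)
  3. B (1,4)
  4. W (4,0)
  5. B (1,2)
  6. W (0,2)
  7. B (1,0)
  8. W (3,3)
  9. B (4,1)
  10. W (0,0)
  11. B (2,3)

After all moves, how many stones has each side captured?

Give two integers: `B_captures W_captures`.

Move 1: B@(3,0) -> caps B=0 W=0
Move 2: W@(0,1) -> caps B=0 W=0
Move 3: B@(1,4) -> caps B=0 W=0
Move 4: W@(4,0) -> caps B=0 W=0
Move 5: B@(1,2) -> caps B=0 W=0
Move 6: W@(0,2) -> caps B=0 W=0
Move 7: B@(1,0) -> caps B=0 W=0
Move 8: W@(3,3) -> caps B=0 W=0
Move 9: B@(4,1) -> caps B=1 W=0
Move 10: W@(0,0) -> caps B=1 W=0
Move 11: B@(2,3) -> caps B=1 W=0

Answer: 1 0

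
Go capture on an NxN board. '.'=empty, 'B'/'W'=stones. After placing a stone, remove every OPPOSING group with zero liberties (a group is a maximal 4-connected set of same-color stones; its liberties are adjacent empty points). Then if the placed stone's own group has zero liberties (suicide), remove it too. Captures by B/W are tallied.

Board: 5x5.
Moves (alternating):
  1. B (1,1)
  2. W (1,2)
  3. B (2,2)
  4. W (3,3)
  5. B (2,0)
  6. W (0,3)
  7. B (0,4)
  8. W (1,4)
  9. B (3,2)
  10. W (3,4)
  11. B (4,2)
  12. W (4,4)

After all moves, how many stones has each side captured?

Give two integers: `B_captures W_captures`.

Answer: 0 1

Derivation:
Move 1: B@(1,1) -> caps B=0 W=0
Move 2: W@(1,2) -> caps B=0 W=0
Move 3: B@(2,2) -> caps B=0 W=0
Move 4: W@(3,3) -> caps B=0 W=0
Move 5: B@(2,0) -> caps B=0 W=0
Move 6: W@(0,3) -> caps B=0 W=0
Move 7: B@(0,4) -> caps B=0 W=0
Move 8: W@(1,4) -> caps B=0 W=1
Move 9: B@(3,2) -> caps B=0 W=1
Move 10: W@(3,4) -> caps B=0 W=1
Move 11: B@(4,2) -> caps B=0 W=1
Move 12: W@(4,4) -> caps B=0 W=1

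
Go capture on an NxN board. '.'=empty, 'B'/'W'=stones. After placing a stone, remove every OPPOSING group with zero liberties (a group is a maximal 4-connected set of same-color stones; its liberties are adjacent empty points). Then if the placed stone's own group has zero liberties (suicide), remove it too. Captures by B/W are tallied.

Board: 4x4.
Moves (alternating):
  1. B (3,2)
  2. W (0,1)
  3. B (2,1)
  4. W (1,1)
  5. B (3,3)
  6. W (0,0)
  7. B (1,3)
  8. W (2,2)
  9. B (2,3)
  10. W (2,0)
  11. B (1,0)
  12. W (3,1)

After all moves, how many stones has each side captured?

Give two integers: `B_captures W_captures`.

Move 1: B@(3,2) -> caps B=0 W=0
Move 2: W@(0,1) -> caps B=0 W=0
Move 3: B@(2,1) -> caps B=0 W=0
Move 4: W@(1,1) -> caps B=0 W=0
Move 5: B@(3,3) -> caps B=0 W=0
Move 6: W@(0,0) -> caps B=0 W=0
Move 7: B@(1,3) -> caps B=0 W=0
Move 8: W@(2,2) -> caps B=0 W=0
Move 9: B@(2,3) -> caps B=0 W=0
Move 10: W@(2,0) -> caps B=0 W=0
Move 11: B@(1,0) -> caps B=0 W=0
Move 12: W@(3,1) -> caps B=0 W=1

Answer: 0 1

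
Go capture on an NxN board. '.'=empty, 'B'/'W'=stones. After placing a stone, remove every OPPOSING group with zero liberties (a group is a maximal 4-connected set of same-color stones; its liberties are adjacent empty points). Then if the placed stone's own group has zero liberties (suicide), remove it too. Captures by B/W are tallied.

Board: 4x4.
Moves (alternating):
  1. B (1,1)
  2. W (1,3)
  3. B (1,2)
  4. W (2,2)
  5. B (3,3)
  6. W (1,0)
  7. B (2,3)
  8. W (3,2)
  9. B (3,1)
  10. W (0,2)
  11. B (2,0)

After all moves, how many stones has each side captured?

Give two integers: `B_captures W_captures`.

Move 1: B@(1,1) -> caps B=0 W=0
Move 2: W@(1,3) -> caps B=0 W=0
Move 3: B@(1,2) -> caps B=0 W=0
Move 4: W@(2,2) -> caps B=0 W=0
Move 5: B@(3,3) -> caps B=0 W=0
Move 6: W@(1,0) -> caps B=0 W=0
Move 7: B@(2,3) -> caps B=0 W=0
Move 8: W@(3,2) -> caps B=0 W=2
Move 9: B@(3,1) -> caps B=0 W=2
Move 10: W@(0,2) -> caps B=0 W=2
Move 11: B@(2,0) -> caps B=0 W=2

Answer: 0 2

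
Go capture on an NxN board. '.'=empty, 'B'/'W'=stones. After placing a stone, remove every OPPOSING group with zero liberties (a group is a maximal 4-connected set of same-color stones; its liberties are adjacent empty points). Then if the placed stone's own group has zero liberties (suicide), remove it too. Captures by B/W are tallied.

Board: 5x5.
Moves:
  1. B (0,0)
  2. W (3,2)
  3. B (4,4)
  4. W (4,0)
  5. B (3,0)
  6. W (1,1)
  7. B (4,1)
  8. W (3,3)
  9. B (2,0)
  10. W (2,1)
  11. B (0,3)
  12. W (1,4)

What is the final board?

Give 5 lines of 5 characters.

Move 1: B@(0,0) -> caps B=0 W=0
Move 2: W@(3,2) -> caps B=0 W=0
Move 3: B@(4,4) -> caps B=0 W=0
Move 4: W@(4,0) -> caps B=0 W=0
Move 5: B@(3,0) -> caps B=0 W=0
Move 6: W@(1,1) -> caps B=0 W=0
Move 7: B@(4,1) -> caps B=1 W=0
Move 8: W@(3,3) -> caps B=1 W=0
Move 9: B@(2,0) -> caps B=1 W=0
Move 10: W@(2,1) -> caps B=1 W=0
Move 11: B@(0,3) -> caps B=1 W=0
Move 12: W@(1,4) -> caps B=1 W=0

Answer: B..B.
.W..W
BW...
B.WW.
.B..B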